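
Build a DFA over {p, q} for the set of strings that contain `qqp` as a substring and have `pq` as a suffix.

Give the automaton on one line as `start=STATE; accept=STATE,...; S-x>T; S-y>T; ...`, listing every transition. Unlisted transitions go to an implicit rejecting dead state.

start=s0; accept=s4; s0-p>s0; s0-q>s1; s1-p>s0; s1-q>s2; s2-p>s3; s2-q>s2; s3-p>s3; s3-q>s4; s4-p>s3; s4-q>s2

Run two small machines in parallel and take their product. The first has 4 states tracking whether and how much of `qqp` has been seen; the second has 3 states tracking how much of the suffix `pq` has currently been matched. A product state is a pair (one from each), accepting exactly when both do. After merging equivalent states the machine shrinks.
5 states suffice.
        p   q  
>  s0   s0  s1 
   s1   s0  s2 
   s2   s3  s2 
   s3   s3  s4 
 * s4   s3  s2 
(> = start, * = accepting)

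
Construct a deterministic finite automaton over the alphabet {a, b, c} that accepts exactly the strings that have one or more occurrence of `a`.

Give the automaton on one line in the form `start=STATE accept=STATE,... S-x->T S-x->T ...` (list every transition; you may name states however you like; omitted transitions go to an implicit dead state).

Only the number of `a`s matters, and only up to 2. Make a chain s0 → s1 → s2 advanced by each `a` (with s2 absorbing); every other symbol self-loops. The accepting set is {s1, s2}.
With 3 states:
        a   b   c  
>  s0   s1  s0  s0 
 * s1   s2  s1  s1 
 * s2   s2  s2  s2 
(> = start, * = accepting)

start=s0 accept=s1,s2 s0-a->s1 s0-b->s0 s0-c->s0 s1-a->s2 s1-b->s1 s1-c->s1 s2-a->s2 s2-b->s2 s2-c->s2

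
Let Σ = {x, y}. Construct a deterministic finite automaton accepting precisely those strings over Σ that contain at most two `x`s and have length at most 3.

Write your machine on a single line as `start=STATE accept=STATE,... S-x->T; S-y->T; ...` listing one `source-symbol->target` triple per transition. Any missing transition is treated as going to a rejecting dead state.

Build one automaton per condition and run them in lockstep. The first has 4 states tracking the count of `x`s, saturating at 3; the second has 5 states tracking the input length, saturating at 4. A product state is a pair (one from each), accepting exactly when both do. After merging equivalent states the machine shrinks.
        x   y  
>* s0   s1  s2 
 * s1   s3  s4 
 * s2   s4  s4 
 * s3   s5  s6 
 * s4   s6  s6 
   s5   s5  s5 
 * s6   s5  s5 
(> = start, * = accepting)

start=s0; accept=s0,s1,s2,s3,s4,s6; s0-x->s1; s0-y->s2; s1-x->s3; s1-y->s4; s2-x->s4; s2-y->s4; s3-x->s5; s3-y->s6; s4-x->s6; s4-y->s6; s5-x->s5; s5-y->s5; s6-x->s5; s6-y->s5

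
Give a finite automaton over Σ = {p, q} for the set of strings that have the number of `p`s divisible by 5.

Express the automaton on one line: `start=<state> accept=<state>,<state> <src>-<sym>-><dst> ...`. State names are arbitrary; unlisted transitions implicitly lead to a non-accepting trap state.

The only thing that matters is how many `p`s have appeared, reduced mod 5. Use one state per residue: S0 for 0, …, S4 for 4. Reading `p` moves to the next residue; anything else stays put. S0 is accepting.
5 states suffice.
        p   q  
>* S0   S1  S0 
   S1   S2  S1 
   S2   S3  S2 
   S3   S4  S3 
   S4   S0  S4 
(> = start, * = accepting)

start=S0 accept=S0 S0-p->S1 S0-q->S0 S1-p->S2 S1-q->S1 S2-p->S3 S2-q->S2 S3-p->S4 S3-q->S3 S4-p->S0 S4-q->S4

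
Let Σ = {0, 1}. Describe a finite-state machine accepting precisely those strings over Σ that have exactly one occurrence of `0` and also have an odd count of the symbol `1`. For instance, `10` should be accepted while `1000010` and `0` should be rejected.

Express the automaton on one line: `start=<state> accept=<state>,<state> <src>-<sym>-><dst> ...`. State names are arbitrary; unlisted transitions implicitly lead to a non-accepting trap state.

start=A accept=E A-0->B A-1->C B-0->D B-1->E C-0->E C-1->A D-0->D D-1->F E-0->F E-1->B F-0->F F-1->D

Build one automaton per condition and run them in lockstep. The first has 3 states tracking the count of `0`s, saturating at 2; the second has 2 states tracking the count of `1`s modulo 2. A product state is a pair (one from each), accepting exactly when both do.
       0  1 
>  A   B  C 
   B   D  E 
   C   E  A 
   D   D  F 
 * E   F  B 
   F   F  D 
(> = start, * = accepting)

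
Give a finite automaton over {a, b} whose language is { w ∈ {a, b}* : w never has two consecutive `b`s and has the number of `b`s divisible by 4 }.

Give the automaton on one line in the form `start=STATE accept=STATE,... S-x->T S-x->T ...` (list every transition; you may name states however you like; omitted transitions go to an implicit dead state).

start=s0 accept=s0,s8 s0-a->s0 s0-b->s1 s1-a->s2 s1-b->s3 s2-a->s2 s2-b->s4 s3-a->s3 s3-b->s3 s4-a->s5 s4-b->s3 s5-a->s5 s5-b->s6 s6-a->s7 s6-b->s3 s7-a->s7 s7-b->s8 s8-a->s0 s8-b->s3

Run two small machines in parallel and take their product. One (3 states) tracks partial matches of the forbidden pattern `bb`; the other (4 states) tracks the count of `b`s modulo 4. Each combined state is a pair, one component from each; accept when both components accept. Minimizing collapses redundant product states.
        a   b  
>* s0   s0  s1 
   s1   s2  s3 
   s2   s2  s4 
   s3   s3  s3 
   s4   s5  s3 
   s5   s5  s6 
   s6   s7  s3 
   s7   s7  s8 
 * s8   s0  s3 
(> = start, * = accepting)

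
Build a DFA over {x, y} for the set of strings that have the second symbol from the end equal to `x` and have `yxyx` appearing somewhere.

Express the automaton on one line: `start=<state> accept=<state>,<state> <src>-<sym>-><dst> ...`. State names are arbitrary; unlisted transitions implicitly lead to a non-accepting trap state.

start=S0 accept=S9,S10 S0-x->S1 S0-y->S2 S1-x->S3 S1-y->S4 S2-x->S5 S2-y->S6 S3-x->S3 S3-y->S4 S4-x->S5 S4-y->S6 S5-x->S3 S5-y->S7 S6-x->S5 S6-y->S6 S7-x->S8 S7-y->S6 S8-x->S9 S8-y->S10 S9-x->S9 S9-y->S10 S10-x->S8 S10-y->S11 S11-x->S8 S11-y->S11

Build one automaton per condition and run them in lockstep. One (7 states) tracks the last 2 symbols read; the other (5 states) tracks whether and how much of `yxyx` has been seen. Each combined state is a pair, one component from each; accept when both components accept.
With 12 states:
          x    y  
>  S0     S1   S2 
   S1     S3   S4 
   S2     S5   S6 
   S3     S3   S4 
   S4     S5   S6 
   S5     S3   S7 
   S6     S5   S6 
   S7     S8   S6 
   S8     S9  S10 
 * S9     S9  S10 
 * S10    S8  S11 
   S11    S8  S11 
(> = start, * = accepting)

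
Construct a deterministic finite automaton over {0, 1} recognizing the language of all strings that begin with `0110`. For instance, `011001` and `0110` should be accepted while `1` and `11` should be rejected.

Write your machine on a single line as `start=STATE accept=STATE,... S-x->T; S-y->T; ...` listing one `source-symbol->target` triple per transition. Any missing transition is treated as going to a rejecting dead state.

start=S0; accept=S4; S0-0->S1; S0-1->S5; S1-0->S5; S1-1->S2; S2-0->S5; S2-1->S3; S3-0->S4; S3-1->S5; S4-0->S4; S4-1->S4; S5-0->S5; S5-1->S5

Walk along `0110` while the input agrees: from S0 take `0` to S1, and so on. Any deviation drops to the rejecting sink S5. Once S4 is reached the prefix is confirmed and every continuation is accepted.
A 6-state machine:
        0   1  
>  S0   S1  S5 
   S1   S5  S2 
   S2   S5  S3 
   S3   S4  S5 
 * S4   S4  S4 
   S5   S5  S5 
(> = start, * = accepting)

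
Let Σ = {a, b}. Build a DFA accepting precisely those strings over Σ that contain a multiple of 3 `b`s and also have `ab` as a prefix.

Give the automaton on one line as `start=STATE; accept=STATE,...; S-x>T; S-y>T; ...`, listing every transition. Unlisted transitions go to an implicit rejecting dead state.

Run two small machines in parallel and take their product. One (3 states) tracks the count of `b`s modulo 3; the other (4 states) tracks whether the input so far still matches the prefix `ab`. Each combined state is a pair, one component from each; accept when both components accept. After merging equivalent states the machine shrinks.
6 states suffice.
        a   b  
>  S0   S1  S2 
   S1   S2  S3 
   S2   S2  S2 
   S3   S3  S4 
   S4   S4  S5 
 * S5   S5  S3 
(> = start, * = accepting)

start=S0; accept=S5; S0-a>S1; S0-b>S2; S1-a>S2; S1-b>S3; S2-a>S2; S2-b>S2; S3-a>S3; S3-b>S4; S4-a>S4; S4-b>S5; S5-a>S5; S5-b>S3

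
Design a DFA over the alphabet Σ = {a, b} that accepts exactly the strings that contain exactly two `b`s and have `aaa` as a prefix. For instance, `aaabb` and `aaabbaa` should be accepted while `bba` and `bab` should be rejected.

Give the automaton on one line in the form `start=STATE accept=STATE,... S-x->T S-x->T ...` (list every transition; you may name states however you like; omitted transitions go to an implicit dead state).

start=s0 accept=s8 s0-a->s1 s0-b->s2 s1-a->s3 s1-b->s2 s2-a->s2 s2-b->s4 s3-a->s5 s3-b->s2 s4-a->s4 s4-b->s6 s5-a->s5 s5-b->s7 s6-a->s6 s6-b->s6 s7-a->s7 s7-b->s8 s8-a->s8 s8-b->s9 s9-a->s9 s9-b->s9

Build one automaton per condition and run them in lockstep. The first has 4 states tracking the count of `b`s, saturating at 3; the second has 5 states tracking whether the input so far still matches the prefix `aaa`. A product state is a pair (one from each), accepting exactly when both do.
10 states suffice.
        a   b  
>  s0   s1  s2 
   s1   s3  s2 
   s2   s2  s4 
   s3   s5  s2 
   s4   s4  s6 
   s5   s5  s7 
   s6   s6  s6 
   s7   s7  s8 
 * s8   s8  s9 
   s9   s9  s9 
(> = start, * = accepting)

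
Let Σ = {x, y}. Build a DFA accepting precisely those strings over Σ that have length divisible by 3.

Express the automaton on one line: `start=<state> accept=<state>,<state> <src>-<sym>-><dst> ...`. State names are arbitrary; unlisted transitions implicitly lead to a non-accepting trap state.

start=S0 accept=S0 S0-x->S1 S0-y->S1 S1-x->S2 S1-y->S2 S2-x->S0 S2-y->S0

Only the length mod 3 matters, so use a 3-cycle: from any state, every input symbol moves to the next state, wrapping S2 back to S0. Mark S0 accepting.
With 3 states:
        x   y  
>* S0   S1  S1 
   S1   S2  S2 
   S2   S0  S0 
(> = start, * = accepting)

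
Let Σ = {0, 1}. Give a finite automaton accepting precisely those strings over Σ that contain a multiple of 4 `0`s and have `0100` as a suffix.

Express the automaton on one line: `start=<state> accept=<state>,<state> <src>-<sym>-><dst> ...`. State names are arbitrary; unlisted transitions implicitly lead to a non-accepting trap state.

Handle the two conditions separately and then intersect. The first has 4 states tracking the count of `0`s modulo 4; the second has 5 states tracking how much of the suffix `0100` has currently been matched. A product state is a pair (one from each), accepting exactly when both do. Equivalent product states are then merged.
With 8 states:
        0   1  
>  q0   q1  q0 
   q1   q2  q1 
   q2   q3  q4 
   q3   q0  q3 
   q4   q5  q6 
   q5   q7  q3 
   q6   q3  q6 
 * q7   q1  q0 
(> = start, * = accepting)

start=q0 accept=q7 q0-0->q1 q0-1->q0 q1-0->q2 q1-1->q1 q2-0->q3 q2-1->q4 q3-0->q0 q3-1->q3 q4-0->q5 q4-1->q6 q5-0->q7 q5-1->q3 q6-0->q3 q6-1->q6 q7-0->q1 q7-1->q0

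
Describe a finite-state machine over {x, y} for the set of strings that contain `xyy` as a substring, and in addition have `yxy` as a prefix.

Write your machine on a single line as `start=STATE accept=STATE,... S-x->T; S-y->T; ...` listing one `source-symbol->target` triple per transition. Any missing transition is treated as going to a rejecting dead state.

Handle the two conditions separately and then intersect. The first has 4 states tracking whether and how much of `xyy` has been seen; the second has 5 states tracking whether the input so far still matches the prefix `yxy`. A product state is a pair (one from each), accepting exactly when both do. Minimizing collapses redundant product states.
7 states suffice.
        x   y  
>  S0   S1  S2 
   S1   S1  S1 
   S2   S3  S1 
   S3   S1  S4 
   S4   S5  S6 
   S5   S5  S4 
 * S6   S6  S6 
(> = start, * = accepting)

start=S0; accept=S6; S0-x->S1; S0-y->S2; S1-x->S1; S1-y->S1; S2-x->S3; S2-y->S1; S3-x->S1; S3-y->S4; S4-x->S5; S4-y->S6; S5-x->S5; S5-y->S4; S6-x->S6; S6-y->S6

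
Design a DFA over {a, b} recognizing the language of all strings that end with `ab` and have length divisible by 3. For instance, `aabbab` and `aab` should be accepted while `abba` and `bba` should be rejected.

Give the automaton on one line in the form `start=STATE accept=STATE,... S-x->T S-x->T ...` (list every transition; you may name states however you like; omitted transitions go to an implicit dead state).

start=s0 accept=s4 s0-a->s1 s0-b->s1 s1-a->s2 s1-b->s3 s2-a->s0 s2-b->s4 s3-a->s0 s3-b->s0 s4-a->s1 s4-b->s1

Build one automaton per condition and run them in lockstep. The first has 3 states tracking how much of the suffix `ab` has currently been matched; the second has 3 states tracking the input length modulo 3. A product state is a pair (one from each), accepting exactly when both do. Equivalent product states are then merged.
        a   b  
>  s0   s1  s1 
   s1   s2  s3 
   s2   s0  s4 
   s3   s0  s0 
 * s4   s1  s1 
(> = start, * = accepting)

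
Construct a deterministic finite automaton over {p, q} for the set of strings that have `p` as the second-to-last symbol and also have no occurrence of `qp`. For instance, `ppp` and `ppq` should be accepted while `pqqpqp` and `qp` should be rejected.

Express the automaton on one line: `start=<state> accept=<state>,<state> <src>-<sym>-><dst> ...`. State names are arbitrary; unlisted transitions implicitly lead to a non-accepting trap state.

Handle the two conditions separately and then intersect. The first has 7 states tracking the last 2 symbols read; the second has 3 states tracking partial matches of the forbidden pattern `qp`. A product state is a pair (one from each), accepting exactly when both do. Minimizing collapses redundant product states.
A 5-state machine:
        p   q  
>  S0   S1  S2 
   S1   S3  S4 
   S2   S2  S2 
 * S3   S3  S4 
 * S4   S2  S2 
(> = start, * = accepting)

start=S0 accept=S3,S4 S0-p->S1 S0-q->S2 S1-p->S3 S1-q->S4 S2-p->S2 S2-q->S2 S3-p->S3 S3-q->S4 S4-p->S2 S4-q->S2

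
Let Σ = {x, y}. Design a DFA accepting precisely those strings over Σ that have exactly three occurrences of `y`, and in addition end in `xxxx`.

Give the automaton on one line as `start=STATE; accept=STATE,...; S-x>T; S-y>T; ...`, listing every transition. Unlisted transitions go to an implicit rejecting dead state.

Build one automaton per condition and run them in lockstep. The first has 5 states tracking the count of `y`s, saturating at 4; the second has 5 states tracking how much of the suffix `xxxx` has currently been matched. A product state is a pair (one from each), accepting exactly when both do. After merging equivalent states the machine shrinks.
With 9 states:
        x   y  
>  S0   S0  S1 
   S1   S1  S2 
   S2   S2  S3 
   S3   S4  S5 
   S4   S6  S5 
   S5   S5  S5 
   S6   S7  S5 
   S7   S8  S5 
 * S8   S8  S5 
(> = start, * = accepting)

start=S0; accept=S8; S0-x>S0; S0-y>S1; S1-x>S1; S1-y>S2; S2-x>S2; S2-y>S3; S3-x>S4; S3-y>S5; S4-x>S6; S4-y>S5; S5-x>S5; S5-y>S5; S6-x>S7; S6-y>S5; S7-x>S8; S7-y>S5; S8-x>S8; S8-y>S5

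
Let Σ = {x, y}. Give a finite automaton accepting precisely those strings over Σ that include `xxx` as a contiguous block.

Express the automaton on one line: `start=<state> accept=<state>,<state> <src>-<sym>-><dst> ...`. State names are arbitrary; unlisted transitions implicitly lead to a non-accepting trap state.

start=A accept=D A-x->B A-y->A B-x->C B-y->A C-x->D C-y->A D-x->D D-y->D

Track how much of `xxx` has been matched so far: state A is no progress, D is the absorbing accept state reached once `xxx` has occurred. Intermediate states record partial matches; on a mismatch, fall back to the longest reusable overlap.
       x  y 
>  A   B  A 
   B   C  A 
   C   D  A 
 * D   D  D 
(> = start, * = accepting)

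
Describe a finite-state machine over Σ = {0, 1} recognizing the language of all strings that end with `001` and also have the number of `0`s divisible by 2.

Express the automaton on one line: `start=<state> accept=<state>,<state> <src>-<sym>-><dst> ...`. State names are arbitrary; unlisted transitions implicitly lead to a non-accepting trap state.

Build one automaton per condition and run them in lockstep. One (4 states) tracks how much of the suffix `001` has currently been matched; the other (2 states) tracks the count of `0`s modulo 2. Each combined state is a pair, one component from each; accept when both components accept. Equivalent product states are then merged.
5 states suffice.
       0  1 
>  A   B  A 
   B   C  D 
   C   B  E 
   D   A  D 
 * E   B  A 
(> = start, * = accepting)

start=A accept=E A-0->B A-1->A B-0->C B-1->D C-0->B C-1->E D-0->A D-1->D E-0->B E-1->A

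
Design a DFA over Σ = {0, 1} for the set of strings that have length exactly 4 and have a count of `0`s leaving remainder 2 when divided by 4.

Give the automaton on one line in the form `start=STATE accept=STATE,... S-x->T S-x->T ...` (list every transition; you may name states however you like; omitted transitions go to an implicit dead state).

start=q0 accept=q12 q0-0->q1 q0-1->q2 q1-0->q3 q1-1->q4 q2-0->q4 q2-1->q5 q3-0->q6 q3-1->q7 q4-0->q7 q4-1->q8 q5-0->q8 q5-1->q9 q6-0->q10 q6-1->q11 q7-0->q11 q7-1->q12 q8-0->q12 q8-1->q13 q9-0->q13 q9-1->q10 q10-0->q14 q10-1->q15 q11-0->q15 q11-1->q16 q12-0->q16 q12-1->q17 q13-0->q17 q13-1->q14 q14-0->q17 q14-1->q14 q15-0->q14 q15-1->q15 q16-0->q15 q16-1->q16 q17-0->q16 q17-1->q17

Handle the two conditions separately and then intersect. One (6 states) tracks the input length, saturating at 5; the other (4 states) tracks the count of `0`s modulo 4. Each combined state is a pair, one component from each; accept when both components accept.
With 18 states:
          0    1  
>  q0     q1   q2 
   q1     q3   q4 
   q2     q4   q5 
   q3     q6   q7 
   q4     q7   q8 
   q5     q8   q9 
   q6    q10  q11 
   q7    q11  q12 
   q8    q12  q13 
   q9    q13  q10 
   q10   q14  q15 
   q11   q15  q16 
 * q12   q16  q17 
   q13   q17  q14 
   q14   q17  q14 
   q15   q14  q15 
   q16   q15  q16 
   q17   q16  q17 
(> = start, * = accepting)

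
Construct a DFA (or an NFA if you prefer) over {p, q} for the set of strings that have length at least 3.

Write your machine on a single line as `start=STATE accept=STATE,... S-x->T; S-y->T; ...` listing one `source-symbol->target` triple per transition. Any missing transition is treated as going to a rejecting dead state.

start=S0; accept=S3,S4; S0-p->S1; S0-q->S1; S1-p->S2; S1-q->S2; S2-p->S3; S2-q->S3; S3-p->S4; S3-q->S4; S4-p->S4; S4-q->S4

Count input length up to 4: every symbol moves from S0 toward S4, which means 'more than 3' and absorbs. Accept from {S3, S4}.
5 states suffice.
        p   q  
>  S0   S1  S1 
   S1   S2  S2 
   S2   S3  S3 
 * S3   S4  S4 
 * S4   S4  S4 
(> = start, * = accepting)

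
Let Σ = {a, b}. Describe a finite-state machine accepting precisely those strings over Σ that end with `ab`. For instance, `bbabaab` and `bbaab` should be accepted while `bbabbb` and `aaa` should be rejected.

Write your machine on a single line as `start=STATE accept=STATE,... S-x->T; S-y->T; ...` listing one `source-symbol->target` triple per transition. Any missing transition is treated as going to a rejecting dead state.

start=q0; accept=q2; q0-a->q1; q0-b->q0; q1-a->q1; q1-b->q2; q2-a->q1; q2-b->q0

Let each state record the length of the longest suffix of the input read so far that is also a prefix of `ab`. q1 means the last symbol is `a`; q2 means the last 2 symbols are `ab`. Accept only at q2, where the string currently ends in `ab`.
        a   b  
>  q0   q1  q0 
   q1   q1  q2 
 * q2   q1  q0 
(> = start, * = accepting)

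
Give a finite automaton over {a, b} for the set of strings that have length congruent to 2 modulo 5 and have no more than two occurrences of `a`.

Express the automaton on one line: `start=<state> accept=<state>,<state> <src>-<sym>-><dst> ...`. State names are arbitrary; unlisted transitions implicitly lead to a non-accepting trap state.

Run two small machines in parallel and take their product. The first has 5 states tracking the input length modulo 5; the second has 4 states tracking the count of `a`s, saturating at 3. A product state is a pair (one from each), accepting exactly when both do.
With 20 states:
          a    b  
>  q0     q1   q2 
   q1     q3   q4 
   q2     q4   q5 
 * q3     q6   q7 
 * q4     q7   q8 
 * q5     q8   q9 
   q6    q10  q10 
   q7    q10  q11 
   q8    q11  q12 
   q9    q12  q13 
   q10   q14  q14 
   q11   q14  q15 
   q12   q15  q16 
   q13   q16   q0 
   q14   q17  q17 
   q15   q17  q18 
   q16   q18   q1 
   q17   q19  q19 
   q18   q19   q3 
   q19    q6   q6 
(> = start, * = accepting)

start=q0 accept=q3,q4,q5 q0-a->q1 q0-b->q2 q1-a->q3 q1-b->q4 q2-a->q4 q2-b->q5 q3-a->q6 q3-b->q7 q4-a->q7 q4-b->q8 q5-a->q8 q5-b->q9 q6-a->q10 q6-b->q10 q7-a->q10 q7-b->q11 q8-a->q11 q8-b->q12 q9-a->q12 q9-b->q13 q10-a->q14 q10-b->q14 q11-a->q14 q11-b->q15 q12-a->q15 q12-b->q16 q13-a->q16 q13-b->q0 q14-a->q17 q14-b->q17 q15-a->q17 q15-b->q18 q16-a->q18 q16-b->q1 q17-a->q19 q17-b->q19 q18-a->q19 q18-b->q3 q19-a->q6 q19-b->q6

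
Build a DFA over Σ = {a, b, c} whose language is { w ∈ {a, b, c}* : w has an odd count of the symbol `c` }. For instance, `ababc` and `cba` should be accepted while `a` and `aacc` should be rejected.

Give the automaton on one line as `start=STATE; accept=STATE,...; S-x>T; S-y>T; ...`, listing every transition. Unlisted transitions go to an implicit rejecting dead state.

The only thing that matters is how many `c`s have appeared, reduced mod 2. Use one state per residue: q0 for 0, …, q1 for 1. Reading `c` moves to the next residue; anything else stays put. q1 is accepting.
With 2 states:
        a   b   c  
>  q0   q0  q0  q1 
 * q1   q1  q1  q0 
(> = start, * = accepting)

start=q0; accept=q1; q0-a>q0; q0-b>q0; q0-c>q1; q1-a>q1; q1-b>q1; q1-c>q0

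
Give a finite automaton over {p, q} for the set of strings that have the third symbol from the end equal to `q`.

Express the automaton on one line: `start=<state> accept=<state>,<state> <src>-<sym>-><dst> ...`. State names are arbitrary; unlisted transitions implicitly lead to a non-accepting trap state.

start=s0 accept=s11,s12,s13,s14 s0-p->s1 s0-q->s2 s1-p->s3 s1-q->s4 s2-p->s5 s2-q->s6 s3-p->s7 s3-q->s8 s4-p->s9 s4-q->s10 s5-p->s11 s5-q->s12 s6-p->s13 s6-q->s14 s7-p->s7 s7-q->s8 s8-p->s9 s8-q->s10 s9-p->s11 s9-q->s12 s10-p->s13 s10-q->s14 s11-p->s7 s11-q->s8 s12-p->s9 s12-q->s10 s13-p->s11 s13-q->s12 s14-p->s13 s14-q->s14

A DFA must remember the last 3 symbols (since which symbol is third-to-last isn't known until the input ends). Use one state per possible window of the last ≤3 symbols; accept from those whose window starts with `q`.
          p    q  
>  s0     s1   s2 
   s1     s3   s4 
   s2     s5   s6 
   s3     s7   s8 
   s4     s9  s10 
   s5    s11  s12 
   s6    s13  s14 
   s7     s7   s8 
   s8     s9  s10 
   s9    s11  s12 
   s10   s13  s14 
 * s11    s7   s8 
 * s12    s9  s10 
 * s13   s11  s12 
 * s14   s13  s14 
(> = start, * = accepting)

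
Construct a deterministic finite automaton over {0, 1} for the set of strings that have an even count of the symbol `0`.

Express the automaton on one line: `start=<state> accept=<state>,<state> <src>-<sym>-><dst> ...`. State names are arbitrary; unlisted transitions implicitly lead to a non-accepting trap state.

Keep the running count of `0`s modulo 2: each `0` advances along the cycle s0 → s1 → s0 while other symbols loop. Accept at s0.
2 states suffice.
        0   1  
>* s0   s1  s0 
   s1   s0  s1 
(> = start, * = accepting)

start=s0 accept=s0 s0-0->s1 s0-1->s0 s1-0->s0 s1-1->s1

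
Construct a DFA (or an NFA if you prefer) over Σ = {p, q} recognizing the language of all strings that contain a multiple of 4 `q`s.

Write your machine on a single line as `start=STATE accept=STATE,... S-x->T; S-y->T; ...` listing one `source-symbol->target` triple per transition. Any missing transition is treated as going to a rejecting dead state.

start=s0; accept=s0; s0-p->s0; s0-q->s1; s1-p->s1; s1-q->s2; s2-p->s2; s2-q->s3; s3-p->s3; s3-q->s0

Keep the running count of `q`s modulo 4: each `q` advances along the cycle s0 → s1 → s2 → s3 → s0 while other symbols loop. Accept at s0.
A 4-state machine:
        p   q  
>* s0   s0  s1 
   s1   s1  s2 
   s2   s2  s3 
   s3   s3  s0 
(> = start, * = accepting)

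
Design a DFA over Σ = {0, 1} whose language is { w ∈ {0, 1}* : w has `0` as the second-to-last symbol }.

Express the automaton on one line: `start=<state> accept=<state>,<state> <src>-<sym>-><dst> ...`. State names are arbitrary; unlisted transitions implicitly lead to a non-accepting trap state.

start=S0 accept=S3,S4 S0-0->S1 S0-1->S2 S1-0->S3 S1-1->S4 S2-0->S5 S2-1->S6 S3-0->S3 S3-1->S4 S4-0->S5 S4-1->S6 S5-0->S3 S5-1->S4 S6-0->S5 S6-1->S6

A DFA must remember the last 2 symbols (since which symbol is second-to-last isn't known until the input ends). Use one state per possible window of the last ≤2 symbols; accept from those whose window starts with `0`.
7 states suffice.
        0   1  
>  S0   S1  S2 
   S1   S3  S4 
   S2   S5  S6 
 * S3   S3  S4 
 * S4   S5  S6 
   S5   S3  S4 
   S6   S5  S6 
(> = start, * = accepting)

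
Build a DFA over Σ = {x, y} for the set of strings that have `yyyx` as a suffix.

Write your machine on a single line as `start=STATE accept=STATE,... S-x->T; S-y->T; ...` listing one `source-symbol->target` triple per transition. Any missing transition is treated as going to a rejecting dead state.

start=q0; accept=q4; q0-x->q0; q0-y->q1; q1-x->q0; q1-y->q2; q2-x->q0; q2-y->q3; q3-x->q4; q3-y->q3; q4-x->q0; q4-y->q1

Let each state record the length of the longest suffix of the input read so far that is also a prefix of `yyyx`. q1 means the last symbol is `y`; q2 means the last 2 symbols are `yy`; q3 means the last 3 symbols are `yyy`; q4 means the last 4 symbols are `yyyx`. Accept only at q4, where the string currently ends in `yyyx`.
5 states suffice.
        x   y  
>  q0   q0  q1 
   q1   q0  q2 
   q2   q0  q3 
   q3   q4  q3 
 * q4   q0  q1 
(> = start, * = accepting)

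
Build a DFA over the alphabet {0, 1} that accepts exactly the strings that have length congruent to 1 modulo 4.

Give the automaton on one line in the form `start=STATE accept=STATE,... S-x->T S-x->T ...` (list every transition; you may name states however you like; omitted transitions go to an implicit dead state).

start=q0 accept=q1 q0-0->q1 q0-1->q1 q1-0->q2 q1-1->q2 q2-0->q3 q2-1->q3 q3-0->q0 q3-1->q0

Count input length modulo 4: every symbol advances one step around the cycle q0 → q1 → q2 → q3 → q0. Accept at q1.
A 4-state machine:
        0   1  
>  q0   q1  q1 
 * q1   q2  q2 
   q2   q3  q3 
   q3   q0  q0 
(> = start, * = accepting)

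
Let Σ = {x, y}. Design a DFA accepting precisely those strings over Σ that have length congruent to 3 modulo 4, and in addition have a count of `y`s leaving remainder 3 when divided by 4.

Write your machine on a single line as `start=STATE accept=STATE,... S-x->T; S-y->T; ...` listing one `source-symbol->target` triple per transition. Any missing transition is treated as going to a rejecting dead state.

start=S0; accept=S9; S0-x->S1; S0-y->S2; S1-x->S3; S1-y->S4; S2-x->S4; S2-y->S5; S3-x->S6; S3-y->S7; S4-x->S7; S4-y->S8; S5-x->S8; S5-y->S9; S6-x->S0; S6-y->S10; S7-x->S10; S7-y->S11; S8-x->S11; S8-y->S12; S9-x->S12; S9-y->S0; S10-x->S2; S10-y->S13; S11-x->S13; S11-y->S14; S12-x->S14; S12-y->S1; S13-x->S5; S13-y->S15; S14-x->S15; S14-y->S3; S15-x->S9; S15-y->S6

Build one automaton per condition and run them in lockstep. One (4 states) tracks the input length modulo 4; the other (4 states) tracks the count of `y`s modulo 4. Each combined state is a pair, one component from each; accept when both components accept.
A 16-state machine:
          x    y  
>  S0     S1   S2 
   S1     S3   S4 
   S2     S4   S5 
   S3     S6   S7 
   S4     S7   S8 
   S5     S8   S9 
   S6     S0  S10 
   S7    S10  S11 
   S8    S11  S12 
 * S9    S12   S0 
   S10    S2  S13 
   S11   S13  S14 
   S12   S14   S1 
   S13    S5  S15 
   S14   S15   S3 
   S15    S9   S6 
(> = start, * = accepting)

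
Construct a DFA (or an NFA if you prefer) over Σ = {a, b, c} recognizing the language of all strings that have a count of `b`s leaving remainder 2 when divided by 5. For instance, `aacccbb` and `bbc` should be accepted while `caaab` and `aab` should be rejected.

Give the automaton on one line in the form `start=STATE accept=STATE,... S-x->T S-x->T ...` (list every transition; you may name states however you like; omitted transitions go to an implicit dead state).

Keep the running count of `b`s modulo 5: each `b` advances along the cycle q0 → q1 → q2 → q3 → q4 → q0 while other symbols loop. Accept at q2.
With 5 states:
        a   b   c  
>  q0   q0  q1  q0 
   q1   q1  q2  q1 
 * q2   q2  q3  q2 
   q3   q3  q4  q3 
   q4   q4  q0  q4 
(> = start, * = accepting)

start=q0 accept=q2 q0-a->q0 q0-b->q1 q0-c->q0 q1-a->q1 q1-b->q2 q1-c->q1 q2-a->q2 q2-b->q3 q2-c->q2 q3-a->q3 q3-b->q4 q3-c->q3 q4-a->q4 q4-b->q0 q4-c->q4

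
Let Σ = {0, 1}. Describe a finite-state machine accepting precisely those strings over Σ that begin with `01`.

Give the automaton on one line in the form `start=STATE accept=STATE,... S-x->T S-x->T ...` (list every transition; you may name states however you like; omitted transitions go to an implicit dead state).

start=A accept=C A-0->B A-1->D B-0->D B-1->C C-0->C C-1->C D-0->D D-1->D

Check the first 2 symbols one by one: A through B record how many have matched `01` so far; any wrong symbol goes to the dead state D. After all 2 match we enter the accepting sink C.
A 4-state machine:
       0  1 
>  A   B  D 
   B   D  C 
 * C   C  C 
   D   D  D 
(> = start, * = accepting)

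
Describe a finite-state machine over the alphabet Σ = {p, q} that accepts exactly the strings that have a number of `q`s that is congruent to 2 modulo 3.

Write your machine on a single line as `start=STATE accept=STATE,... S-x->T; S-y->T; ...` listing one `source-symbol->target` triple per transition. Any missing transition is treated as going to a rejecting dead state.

start=s0; accept=s2; s0-p->s0; s0-q->s1; s1-p->s1; s1-q->s2; s2-p->s2; s2-q->s0

Keep the running count of `q`s modulo 3: each `q` advances along the cycle s0 → s1 → s2 → s0 while other symbols loop. Accept at s2.
A 3-state machine:
        p   q  
>  s0   s0  s1 
   s1   s1  s2 
 * s2   s2  s0 
(> = start, * = accepting)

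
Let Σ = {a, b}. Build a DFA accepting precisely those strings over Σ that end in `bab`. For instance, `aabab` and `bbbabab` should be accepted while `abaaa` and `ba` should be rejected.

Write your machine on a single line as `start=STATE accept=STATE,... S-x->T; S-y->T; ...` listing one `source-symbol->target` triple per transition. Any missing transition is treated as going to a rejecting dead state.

start=q0; accept=q3; q0-a->q0; q0-b->q1; q1-a->q2; q1-b->q1; q2-a->q0; q2-b->q3; q3-a->q2; q3-b->q1

Remember how much of `bab` the current input suffix matches. State q0 means no match yet; q1 means the last symbol is `b`; q2 means the last 2 symbols are `ba`; q3 means the last 3 symbols are `bab`. Only q3 accepts. On a mismatch, fall back to the longest proper suffix that is still a prefix of `bab`.
4 states suffice.
        a   b  
>  q0   q0  q1 
   q1   q2  q1 
   q2   q0  q3 
 * q3   q2  q1 
(> = start, * = accepting)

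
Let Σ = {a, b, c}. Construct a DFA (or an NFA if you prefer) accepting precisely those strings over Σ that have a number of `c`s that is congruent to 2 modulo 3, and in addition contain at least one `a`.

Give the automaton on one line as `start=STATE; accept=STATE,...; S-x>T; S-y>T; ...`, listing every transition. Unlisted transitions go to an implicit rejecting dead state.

Handle the two conditions separately and then intersect. The first has 3 states tracking the count of `c`s modulo 3; the second has 3 states tracking the count of `a`s, saturating at 2. A product state is a pair (one from each), accepting exactly when both do. Minimizing collapses redundant product states.
6 states suffice.
        a   b   c  
>  q0   q1  q0  q2 
   q1   q1  q1  q3 
   q2   q3  q2  q4 
   q3   q3  q3  q5 
   q4   q5  q4  q0 
 * q5   q5  q5  q1 
(> = start, * = accepting)

start=q0; accept=q5; q0-a>q1; q0-b>q0; q0-c>q2; q1-a>q1; q1-b>q1; q1-c>q3; q2-a>q3; q2-b>q2; q2-c>q4; q3-a>q3; q3-b>q3; q3-c>q5; q4-a>q5; q4-b>q4; q4-c>q0; q5-a>q5; q5-b>q5; q5-c>q1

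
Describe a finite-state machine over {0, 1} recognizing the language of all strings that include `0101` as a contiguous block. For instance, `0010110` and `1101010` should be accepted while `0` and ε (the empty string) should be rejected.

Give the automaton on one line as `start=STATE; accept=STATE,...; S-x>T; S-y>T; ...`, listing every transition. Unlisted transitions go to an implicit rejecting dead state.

States q0..q3 record the length of the longest prefix of `0101` that matches the current input suffix. Reaching q4 means `0101` has been seen, and we stay there forever. Accept from q4.
A 5-state machine:
        0   1  
>  q0   q1  q0 
   q1   q1  q2 
   q2   q3  q0 
   q3   q1  q4 
 * q4   q4  q4 
(> = start, * = accepting)

start=q0; accept=q4; q0-0>q1; q0-1>q0; q1-0>q1; q1-1>q2; q2-0>q3; q2-1>q0; q3-0>q1; q3-1>q4; q4-0>q4; q4-1>q4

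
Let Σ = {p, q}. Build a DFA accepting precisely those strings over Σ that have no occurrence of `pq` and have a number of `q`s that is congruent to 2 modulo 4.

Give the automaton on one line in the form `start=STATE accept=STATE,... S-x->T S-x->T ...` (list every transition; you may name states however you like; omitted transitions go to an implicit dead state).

start=A accept=D,E A-p->B A-q->C B-p->B B-q->B C-p->B C-q->D D-p->E D-q->F E-p->E E-q->B F-p->B F-q->A

Build one automaton per condition and run them in lockstep. One (3 states) tracks partial matches of the forbidden pattern `pq`; the other (4 states) tracks the count of `q`s modulo 4. Each combined state is a pair, one component from each; accept when both components accept. After merging equivalent states the machine shrinks.
A 6-state machine:
       p  q 
>  A   B  C 
   B   B  B 
   C   B  D 
 * D   E  F 
 * E   E  B 
   F   B  A 
(> = start, * = accepting)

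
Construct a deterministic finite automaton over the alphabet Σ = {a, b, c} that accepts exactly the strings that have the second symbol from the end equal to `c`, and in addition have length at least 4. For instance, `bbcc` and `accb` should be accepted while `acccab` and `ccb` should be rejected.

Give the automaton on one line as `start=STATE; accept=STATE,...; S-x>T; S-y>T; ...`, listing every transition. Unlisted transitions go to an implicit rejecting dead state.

Run two small machines in parallel and take their product. The first has 13 states tracking the last 2 symbols read; the second has 6 states tracking the input length, saturating at 5. A product state is a pair (one from each), accepting exactly when both do. Minimizing collapses redundant product states.
With 6 states:
        a   b   c  
>  s0   s1  s1  s1 
   s1   s2  s2  s2 
   s2   s2  s2  s3 
   s3   s4  s4  s5 
 * s4   s2  s2  s3 
 * s5   s4  s4  s5 
(> = start, * = accepting)

start=s0; accept=s4,s5; s0-a>s1; s0-b>s1; s0-c>s1; s1-a>s2; s1-b>s2; s1-c>s2; s2-a>s2; s2-b>s2; s2-c>s3; s3-a>s4; s3-b>s4; s3-c>s5; s4-a>s2; s4-b>s2; s4-c>s3; s5-a>s4; s5-b>s4; s5-c>s5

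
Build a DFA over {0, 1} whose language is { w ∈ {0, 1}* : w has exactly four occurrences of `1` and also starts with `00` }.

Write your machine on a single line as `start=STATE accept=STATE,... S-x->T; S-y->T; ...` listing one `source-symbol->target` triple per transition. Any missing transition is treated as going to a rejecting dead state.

start=s0; accept=s7; s0-0->s1; s0-1->s2; s1-0->s3; s1-1->s2; s2-0->s2; s2-1->s2; s3-0->s3; s3-1->s4; s4-0->s4; s4-1->s5; s5-0->s5; s5-1->s6; s6-0->s6; s6-1->s7; s7-0->s7; s7-1->s2

Build one automaton per condition and run them in lockstep. One (6 states) tracks the count of `1`s, saturating at 5; the other (4 states) tracks whether the input so far still matches the prefix `00`. Each combined state is a pair, one component from each; accept when both components accept. Minimizing collapses redundant product states.
8 states suffice.
        0   1  
>  s0   s1  s2 
   s1   s3  s2 
   s2   s2  s2 
   s3   s3  s4 
   s4   s4  s5 
   s5   s5  s6 
   s6   s6  s7 
 * s7   s7  s2 
(> = start, * = accepting)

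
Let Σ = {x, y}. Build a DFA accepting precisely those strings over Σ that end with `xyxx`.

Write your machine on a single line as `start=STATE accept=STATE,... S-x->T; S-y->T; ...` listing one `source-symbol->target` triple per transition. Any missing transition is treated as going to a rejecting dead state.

Let each state record the length of the longest suffix of the input read so far that is also a prefix of `xyxx`. B means the last symbol is `x`; C means the last 2 symbols are `xy`; D means the last 3 symbols are `xyx`; E means the last 4 symbols are `xyxx`. Accept only at E, where the string currently ends in `xyxx`.
       x  y 
>  A   B  A 
   B   B  C 
   C   D  A 
   D   E  C 
 * E   B  C 
(> = start, * = accepting)

start=A; accept=E; A-x->B; A-y->A; B-x->B; B-y->C; C-x->D; C-y->A; D-x->E; D-y->C; E-x->B; E-y->C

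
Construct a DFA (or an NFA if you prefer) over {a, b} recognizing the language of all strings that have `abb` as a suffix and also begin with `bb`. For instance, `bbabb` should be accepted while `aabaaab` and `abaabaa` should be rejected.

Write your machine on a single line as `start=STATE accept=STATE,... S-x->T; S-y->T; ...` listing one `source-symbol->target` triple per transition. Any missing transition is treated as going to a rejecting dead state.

start=s0; accept=s6; s0-a->s1; s0-b->s2; s1-a->s1; s1-b->s1; s2-a->s1; s2-b->s3; s3-a->s4; s3-b->s3; s4-a->s4; s4-b->s5; s5-a->s4; s5-b->s6; s6-a->s4; s6-b->s3

Build one automaton per condition and run them in lockstep. The first has 4 states tracking how much of the suffix `abb` has currently been matched; the second has 4 states tracking whether the input so far still matches the prefix `bb`. A product state is a pair (one from each), accepting exactly when both do. Equivalent product states are then merged.
A 7-state machine:
        a   b  
>  s0   s1  s2 
   s1   s1  s1 
   s2   s1  s3 
   s3   s4  s3 
   s4   s4  s5 
   s5   s4  s6 
 * s6   s4  s3 
(> = start, * = accepting)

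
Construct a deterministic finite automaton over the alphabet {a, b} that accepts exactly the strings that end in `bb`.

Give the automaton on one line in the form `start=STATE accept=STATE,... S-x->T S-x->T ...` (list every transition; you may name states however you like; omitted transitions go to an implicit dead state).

start=q0 accept=q2 q0-a->q0 q0-b->q1 q1-a->q0 q1-b->q2 q2-a->q0 q2-b->q2

Remember how much of `bb` the current input suffix matches. State q0 means no match yet; q1 means the last symbol is `b`; q2 means the last 2 symbols are `bb`. Only q2 accepts. On a mismatch, fall back to the longest proper suffix that is still a prefix of `bb`.
        a   b  
>  q0   q0  q1 
   q1   q0  q2 
 * q2   q0  q2 
(> = start, * = accepting)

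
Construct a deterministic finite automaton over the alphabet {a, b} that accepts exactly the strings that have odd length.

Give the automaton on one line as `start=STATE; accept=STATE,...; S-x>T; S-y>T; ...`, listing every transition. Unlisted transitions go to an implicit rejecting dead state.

start=q0; accept=q1; q0-a>q1; q0-b>q1; q1-a>q0; q1-b>q0

Count input length modulo 2: every symbol advances one step around the cycle q0 → q1 → q0. Accept at q1.
2 states suffice.
        a   b  
>  q0   q1  q1 
 * q1   q0  q0 
(> = start, * = accepting)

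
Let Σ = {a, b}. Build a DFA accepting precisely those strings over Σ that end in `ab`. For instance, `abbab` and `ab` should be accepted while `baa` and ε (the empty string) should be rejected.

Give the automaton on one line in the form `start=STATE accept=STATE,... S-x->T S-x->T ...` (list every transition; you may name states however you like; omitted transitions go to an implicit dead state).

Let each state record the length of the longest suffix of the input read so far that is also a prefix of `ab`. s1 means the last symbol is `a`; s2 means the last 2 symbols are `ab`. Accept only at s2, where the string currently ends in `ab`.
A 3-state machine:
        a   b  
>  s0   s1  s0 
   s1   s1  s2 
 * s2   s1  s0 
(> = start, * = accepting)

start=s0 accept=s2 s0-a->s1 s0-b->s0 s1-a->s1 s1-b->s2 s2-a->s1 s2-b->s0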